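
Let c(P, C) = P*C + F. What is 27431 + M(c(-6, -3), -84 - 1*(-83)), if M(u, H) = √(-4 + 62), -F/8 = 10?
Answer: 27431 + √58 ≈ 27439.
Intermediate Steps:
F = -80 (F = -8*10 = -80)
c(P, C) = -80 + C*P (c(P, C) = P*C - 80 = C*P - 80 = -80 + C*P)
M(u, H) = √58
27431 + M(c(-6, -3), -84 - 1*(-83)) = 27431 + √58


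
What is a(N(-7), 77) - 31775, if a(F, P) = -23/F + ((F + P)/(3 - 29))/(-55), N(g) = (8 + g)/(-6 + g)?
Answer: -58513784/1859 ≈ -31476.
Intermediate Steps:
N(g) = (8 + g)/(-6 + g)
a(F, P) = -23/F + F/1430 + P/1430 (a(F, P) = -23/F + ((F + P)/(-26))*(-1/55) = -23/F + ((F + P)*(-1/26))*(-1/55) = -23/F + (-F/26 - P/26)*(-1/55) = -23/F + (F/1430 + P/1430) = -23/F + F/1430 + P/1430)
a(N(-7), 77) - 31775 = (-32890 + ((8 - 7)/(-6 - 7))*((8 - 7)/(-6 - 7) + 77))/(1430*(((8 - 7)/(-6 - 7)))) - 31775 = (-32890 + (1/(-13))*(1/(-13) + 77))/(1430*((1/(-13)))) - 31775 = (-32890 + (-1/13*1)*(-1/13*1 + 77))/(1430*((-1/13*1))) - 31775 = (-32890 - (-1/13 + 77)/13)/(1430*(-1/13)) - 31775 = (1/1430)*(-13)*(-32890 - 1/13*1000/13) - 31775 = (1/1430)*(-13)*(-32890 - 1000/169) - 31775 = (1/1430)*(-13)*(-5559410/169) - 31775 = 555941/1859 - 31775 = -58513784/1859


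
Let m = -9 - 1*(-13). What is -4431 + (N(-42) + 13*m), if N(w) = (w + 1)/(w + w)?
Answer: -367795/84 ≈ -4378.5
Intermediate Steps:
m = 4 (m = -9 + 13 = 4)
N(w) = (1 + w)/(2*w) (N(w) = (1 + w)/((2*w)) = (1 + w)*(1/(2*w)) = (1 + w)/(2*w))
-4431 + (N(-42) + 13*m) = -4431 + ((½)*(1 - 42)/(-42) + 13*4) = -4431 + ((½)*(-1/42)*(-41) + 52) = -4431 + (41/84 + 52) = -4431 + 4409/84 = -367795/84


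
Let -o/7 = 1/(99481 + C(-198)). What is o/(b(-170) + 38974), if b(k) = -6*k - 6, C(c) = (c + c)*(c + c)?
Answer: -7/10248804436 ≈ -6.8301e-10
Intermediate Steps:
C(c) = 4*c**2 (C(c) = (2*c)*(2*c) = 4*c**2)
b(k) = -6 - 6*k
o = -7/256297 (o = -7/(99481 + 4*(-198)**2) = -7/(99481 + 4*39204) = -7/(99481 + 156816) = -7/256297 ≈ -2.7312e-5)
o/(b(-170) + 38974) = -7/(256297*((-6 - 6*(-170)) + 38974)) = -7/(256297*((-6 + 1020) + 38974)) = -7/(256297*(1014 + 38974)) = -7/256297/39988 = -7/256297*1/39988 = -7/10248804436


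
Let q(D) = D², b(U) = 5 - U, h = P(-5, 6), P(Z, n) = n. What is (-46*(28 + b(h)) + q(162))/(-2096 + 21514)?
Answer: 12501/9709 ≈ 1.2876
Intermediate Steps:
h = 6
(-46*(28 + b(h)) + q(162))/(-2096 + 21514) = (-46*(28 + (5 - 1*6)) + 162²)/(-2096 + 21514) = (-46*(28 + (5 - 6)) + 26244)/19418 = (-46*(28 - 1) + 26244)*(1/19418) = (-46*27 + 26244)*(1/19418) = (-1242 + 26244)*(1/19418) = 25002*(1/19418) = 12501/9709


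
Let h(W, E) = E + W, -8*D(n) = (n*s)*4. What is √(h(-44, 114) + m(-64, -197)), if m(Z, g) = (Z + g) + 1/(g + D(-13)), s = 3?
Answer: I*√24071485/355 ≈ 13.82*I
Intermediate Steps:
D(n) = -3*n/2 (D(n) = -n*3*4/8 = -3*n*4/8 = -3*n/2)
m(Z, g) = Z + g + 1/(39/2 + g) (m(Z, g) = (Z + g) + 1/(g - 3/2*(-13)) = (Z + g) + 1/(g + 39/2) = (Z + g) + 1/(39/2 + g) = Z + g + 1/(39/2 + g))
√(h(-44, 114) + m(-64, -197)) = √((114 - 44) + (2 + 2*(-197)² + 39*(-64) + 39*(-197) + 2*(-64)*(-197))/(39 + 2*(-197))) = √(70 + (2 + 2*38809 - 2496 - 7683 + 25216)/(39 - 394)) = √(70 + (2 + 77618 - 2496 - 7683 + 25216)/(-355)) = √(70 - 1/355*92657) = √(70 - 92657/355) = √(-67807/355) = I*√24071485/355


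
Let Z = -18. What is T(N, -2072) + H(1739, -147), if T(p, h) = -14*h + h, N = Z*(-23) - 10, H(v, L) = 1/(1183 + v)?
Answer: 78706993/2922 ≈ 26936.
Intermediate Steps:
N = 404 (N = -18*(-23) - 10 = 414 - 10 = 404)
T(p, h) = -13*h
T(N, -2072) + H(1739, -147) = -13*(-2072) + 1/(1183 + 1739) = 26936 + 1/2922 = 78706993/2922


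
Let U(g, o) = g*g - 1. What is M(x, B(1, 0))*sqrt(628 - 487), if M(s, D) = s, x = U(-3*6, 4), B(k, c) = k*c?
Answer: 323*sqrt(141) ≈ 3835.4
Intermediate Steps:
B(k, c) = c*k
U(g, o) = -1 + g**2 (U(g, o) = g**2 - 1 = -1 + g**2)
x = 323 (x = -1 + (-3*6)**2 = -1 + (-18)**2 = -1 + 324 = 323)
M(x, B(1, 0))*sqrt(628 - 487) = 323*sqrt(628 - 487) = 323*sqrt(141)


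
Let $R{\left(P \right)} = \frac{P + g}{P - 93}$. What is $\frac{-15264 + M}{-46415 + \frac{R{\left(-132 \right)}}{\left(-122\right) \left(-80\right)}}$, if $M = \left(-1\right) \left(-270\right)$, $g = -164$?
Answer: $\frac{4115853000}{12740917463} \approx 0.32304$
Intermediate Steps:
$R{\left(P \right)} = \frac{-164 + P}{-93 + P}$ ($R{\left(P \right)} = \frac{P - 164}{P - 93} = \frac{-164 + P}{-93 + P}$)
$M = 270$
$\frac{-15264 + M}{-46415 + \frac{R{\left(-132 \right)}}{\left(-122\right) \left(-80\right)}} = \frac{-15264 + 270}{-46415 + \frac{\frac{1}{-93 - 132} \left(-164 - 132\right)}{\left(-122\right) \left(-80\right)}} = - \frac{14994}{-46415 + \frac{\frac{1}{-225} \left(-296\right)}{9760}} = - \frac{14994}{-46415 + \left(- \frac{1}{225}\right) \left(-296\right) \frac{1}{9760}} = - \frac{14994}{-46415 + \frac{296}{225} \cdot \frac{1}{9760}} = - \frac{14994}{-46415 + \frac{37}{274500}} = - \frac{14994}{- \frac{12740917463}{274500}} = \left(-14994\right) \left(- \frac{274500}{12740917463}\right) = \frac{4115853000}{12740917463}$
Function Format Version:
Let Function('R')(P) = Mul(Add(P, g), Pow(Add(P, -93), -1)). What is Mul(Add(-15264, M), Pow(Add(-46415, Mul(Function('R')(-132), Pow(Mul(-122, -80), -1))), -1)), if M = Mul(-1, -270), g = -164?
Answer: Rational(4115853000, 12740917463) ≈ 0.32304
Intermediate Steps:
Function('R')(P) = Mul(Pow(Add(-93, P), -1), Add(-164, P)) (Function('R')(P) = Mul(Add(P, -164), Pow(Add(P, -93), -1)) = Mul(Add(-164, P), Pow(Add(-93, P), -1)) = Mul(Pow(Add(-93, P), -1), Add(-164, P)))
M = 270
Mul(Add(-15264, M), Pow(Add(-46415, Mul(Function('R')(-132), Pow(Mul(-122, -80), -1))), -1)) = Mul(Add(-15264, 270), Pow(Add(-46415, Mul(Mul(Pow(Add(-93, -132), -1), Add(-164, -132)), Pow(Mul(-122, -80), -1))), -1)) = Mul(-14994, Pow(Add(-46415, Mul(Mul(Pow(-225, -1), -296), Pow(9760, -1))), -1)) = Mul(-14994, Pow(Add(-46415, Mul(Mul(Rational(-1, 225), -296), Rational(1, 9760))), -1)) = Mul(-14994, Pow(Add(-46415, Mul(Rational(296, 225), Rational(1, 9760))), -1)) = Mul(-14994, Pow(Add(-46415, Rational(37, 274500)), -1)) = Mul(-14994, Pow(Rational(-12740917463, 274500), -1)) = Mul(-14994, Rational(-274500, 12740917463)) = Rational(4115853000, 12740917463)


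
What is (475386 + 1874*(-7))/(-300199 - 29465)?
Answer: -115567/82416 ≈ -1.4022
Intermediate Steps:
(475386 + 1874*(-7))/(-300199 - 29465) = (475386 - 13118)/(-329664) = 462268*(-1/329664) = -115567/82416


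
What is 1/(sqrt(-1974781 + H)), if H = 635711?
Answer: -I*sqrt(1339070)/1339070 ≈ -0.00086417*I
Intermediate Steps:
1/(sqrt(-1974781 + H)) = 1/(sqrt(-1974781 + 635711)) = 1/(sqrt(-1339070)) = 1/(I*sqrt(1339070)) = -I*sqrt(1339070)/1339070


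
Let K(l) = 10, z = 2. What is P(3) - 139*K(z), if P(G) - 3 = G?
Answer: -1384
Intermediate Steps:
P(G) = 3 + G
P(3) - 139*K(z) = (3 + 3) - 139*10 = 6 - 1390 = -1384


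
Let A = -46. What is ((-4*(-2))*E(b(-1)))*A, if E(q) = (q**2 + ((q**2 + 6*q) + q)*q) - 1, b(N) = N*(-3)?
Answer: -36064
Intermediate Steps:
b(N) = -3*N
E(q) = -1 + q**2 + q*(q**2 + 7*q) (E(q) = (q**2 + (q**2 + 7*q)*q) - 1 = (q**2 + q*(q**2 + 7*q)) - 1 = -1 + q**2 + q*(q**2 + 7*q))
((-4*(-2))*E(b(-1)))*A = ((-4*(-2))*(-1 + (-3*(-1))**3 + 8*(-3*(-1))**2))*(-46) = (8*(-1 + 3**3 + 8*3**2))*(-46) = (8*(-1 + 27 + 8*9))*(-46) = (8*(-1 + 27 + 72))*(-46) = (8*98)*(-46) = 784*(-46) = -36064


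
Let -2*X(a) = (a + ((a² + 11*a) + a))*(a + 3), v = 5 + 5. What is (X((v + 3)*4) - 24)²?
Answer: 8644164676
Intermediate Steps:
v = 10
X(a) = -(3 + a)*(a² + 13*a)/2 (X(a) = -(a + ((a² + 11*a) + a))*(a + 3)/2 = -(a + (a² + 12*a))*(3 + a)/2 = -(a² + 13*a)*(3 + a)/2 = -(3 + a)*(a² + 13*a)/2)
(X((v + 3)*4) - 24)² = (-(10 + 3)*4*(39 + ((10 + 3)*4)² + 16*((10 + 3)*4))/2 - 24)² = (-13*4*(39 + (13*4)² + 16*(13*4))/2 - 24)² = (-½*52*(39 + 52² + 16*52) - 24)² = (-½*52*(39 + 2704 + 832) - 24)² = (-½*52*3575 - 24)² = (-92950 - 24)² = (-92974)² = 8644164676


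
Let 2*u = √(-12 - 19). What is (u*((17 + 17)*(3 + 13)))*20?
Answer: 5440*I*√31 ≈ 30289.0*I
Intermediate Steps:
u = I*√31/2 (u = √(-12 - 19)/2 = √(-31)/2 = (I*√31)/2 = I*√31/2 ≈ 2.7839*I)
(u*((17 + 17)*(3 + 13)))*20 = ((I*√31/2)*((17 + 17)*(3 + 13)))*20 = ((I*√31/2)*(34*16))*20 = ((I*√31/2)*544)*20 = (272*I*√31)*20 = 5440*I*√31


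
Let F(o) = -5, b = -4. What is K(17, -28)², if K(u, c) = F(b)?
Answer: 25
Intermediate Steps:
K(u, c) = -5
K(17, -28)² = (-5)² = 25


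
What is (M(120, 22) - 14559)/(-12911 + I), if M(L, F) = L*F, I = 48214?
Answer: -11919/35303 ≈ -0.33762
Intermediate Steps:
M(L, F) = F*L
(M(120, 22) - 14559)/(-12911 + I) = (22*120 - 14559)/(-12911 + 48214) = (2640 - 14559)/35303 = -11919*1/35303 = -11919/35303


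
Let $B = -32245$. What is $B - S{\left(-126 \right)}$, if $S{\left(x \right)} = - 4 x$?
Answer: $-32749$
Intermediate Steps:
$B - S{\left(-126 \right)} = -32245 - \left(-4\right) \left(-126\right) = -32245 - 504 = -32749$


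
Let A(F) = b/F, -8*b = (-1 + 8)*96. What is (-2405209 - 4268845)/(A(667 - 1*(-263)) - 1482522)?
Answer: 517239185/114895462 ≈ 4.5018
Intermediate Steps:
b = -84 (b = -(-1 + 8)*96/8 = -7*96/8 = -⅛*672 = -84)
A(F) = -84/F
(-2405209 - 4268845)/(A(667 - 1*(-263)) - 1482522) = (-2405209 - 4268845)/(-84/(667 - 1*(-263)) - 1482522) = -6674054/(-84/(667 + 263) - 1482522) = -6674054/(-84/930 - 1482522) = -6674054/(-84*1/930 - 1482522) = -6674054/(-14/155 - 1482522) = -6674054/(-229790924/155) = -6674054*(-155/229790924) = 517239185/114895462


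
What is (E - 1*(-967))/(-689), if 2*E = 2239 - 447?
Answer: -1863/689 ≈ -2.7039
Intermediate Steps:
E = 896 (E = (2239 - 447)/2 = (½)*1792 = 896)
(E - 1*(-967))/(-689) = (896 - 1*(-967))/(-689) = (896 + 967)*(-1/689) = 1863*(-1/689) = -1863/689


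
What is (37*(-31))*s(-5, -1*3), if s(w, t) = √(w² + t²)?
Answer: -1147*√34 ≈ -6688.1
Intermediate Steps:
s(w, t) = √(t² + w²)
(37*(-31))*s(-5, -1*3) = (37*(-31))*√((-1*3)² + (-5)²) = -1147*√((-3)² + 25) = -1147*√(9 + 25) = -1147*√34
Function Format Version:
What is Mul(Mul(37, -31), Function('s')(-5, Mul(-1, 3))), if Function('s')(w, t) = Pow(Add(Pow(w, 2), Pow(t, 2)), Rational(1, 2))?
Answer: Mul(-1147, Pow(34, Rational(1, 2))) ≈ -6688.1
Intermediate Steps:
Function('s')(w, t) = Pow(Add(Pow(t, 2), Pow(w, 2)), Rational(1, 2))
Mul(Mul(37, -31), Function('s')(-5, Mul(-1, 3))) = Mul(Mul(37, -31), Pow(Add(Pow(Mul(-1, 3), 2), Pow(-5, 2)), Rational(1, 2))) = Mul(-1147, Pow(Add(Pow(-3, 2), 25), Rational(1, 2))) = Mul(-1147, Pow(Add(9, 25), Rational(1, 2))) = Mul(-1147, Pow(34, Rational(1, 2)))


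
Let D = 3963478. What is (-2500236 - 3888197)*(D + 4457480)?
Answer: -53796725978814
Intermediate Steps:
(-2500236 - 3888197)*(D + 4457480) = (-2500236 - 3888197)*(3963478 + 4457480) = -6388433*8420958 = -53796725978814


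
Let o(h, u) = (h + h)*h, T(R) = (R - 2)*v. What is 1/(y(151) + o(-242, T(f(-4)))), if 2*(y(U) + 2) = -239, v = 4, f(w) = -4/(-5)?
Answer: 2/234013 ≈ 8.5465e-6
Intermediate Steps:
f(w) = 4/5 (f(w) = -4*(-1/5) = 4/5)
y(U) = -243/2 (y(U) = -2 + (1/2)*(-239) = -2 - 239/2 = -243/2)
T(R) = -8 + 4*R (T(R) = (R - 2)*4 = (-2 + R)*4 = -8 + 4*R)
o(h, u) = 2*h**2 (o(h, u) = (2*h)*h = 2*h**2)
1/(y(151) + o(-242, T(f(-4)))) = 1/(-243/2 + 2*(-242)**2) = 1/(-243/2 + 2*58564) = 1/(-243/2 + 117128) = 1/(234013/2) = 2/234013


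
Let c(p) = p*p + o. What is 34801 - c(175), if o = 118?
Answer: 4058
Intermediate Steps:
c(p) = 118 + p**2 (c(p) = p*p + 118 = p**2 + 118 = 118 + p**2)
34801 - c(175) = 34801 - (118 + 175**2) = 34801 - (118 + 30625) = 34801 - 1*30743 = 34801 - 30743 = 4058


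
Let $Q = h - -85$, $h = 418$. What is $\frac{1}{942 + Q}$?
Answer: $\frac{1}{1445} \approx 0.00069204$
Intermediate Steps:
$Q = 503$ ($Q = 418 - -85 = 418 + \left(-32 + 117\right) = 418 + 85 = 503$)
$\frac{1}{942 + Q} = \frac{1}{942 + 503} = \frac{1}{1445}$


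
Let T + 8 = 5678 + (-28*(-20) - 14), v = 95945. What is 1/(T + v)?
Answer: 1/102161 ≈ 9.7885e-6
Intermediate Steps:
T = 6216 (T = -8 + (5678 + (-28*(-20) - 14)) = -8 + (5678 + (560 - 14)) = -8 + (5678 + 546) = -8 + 6224 = 6216)
1/(T + v) = 1/(6216 + 95945) = 1/102161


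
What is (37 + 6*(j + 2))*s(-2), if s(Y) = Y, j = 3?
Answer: -134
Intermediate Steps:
(37 + 6*(j + 2))*s(-2) = (37 + 6*(3 + 2))*(-2) = (37 + 6*5)*(-2) = (37 + 30)*(-2) = 67*(-2) = -134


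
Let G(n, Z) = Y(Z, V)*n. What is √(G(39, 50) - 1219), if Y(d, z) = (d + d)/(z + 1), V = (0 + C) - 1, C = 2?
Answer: √731 ≈ 27.037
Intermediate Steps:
V = 1 (V = (0 + 2) - 1 = 2 - 1 = 1)
Y(d, z) = 2*d/(1 + z) (Y(d, z) = (2*d)/(1 + z) = 2*d/(1 + z))
G(n, Z) = Z*n (G(n, Z) = (2*Z/(1 + 1))*n = (2*Z/2)*n = (2*Z*(½))*n = Z*n)
√(G(39, 50) - 1219) = √(50*39 - 1219) = √(1950 - 1219) = √731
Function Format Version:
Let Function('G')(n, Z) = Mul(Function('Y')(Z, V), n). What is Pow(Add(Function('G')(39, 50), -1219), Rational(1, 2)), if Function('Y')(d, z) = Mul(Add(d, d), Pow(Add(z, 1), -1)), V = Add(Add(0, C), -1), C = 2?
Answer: Pow(731, Rational(1, 2)) ≈ 27.037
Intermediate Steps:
V = 1 (V = Add(Add(0, 2), -1) = Add(2, -1) = 1)
Function('Y')(d, z) = Mul(2, d, Pow(Add(1, z), -1)) (Function('Y')(d, z) = Mul(Mul(2, d), Pow(Add(1, z), -1)) = Mul(2, d, Pow(Add(1, z), -1)))
Function('G')(n, Z) = Mul(Z, n) (Function('G')(n, Z) = Mul(Mul(2, Z, Pow(Add(1, 1), -1)), n) = Mul(Mul(2, Z, Pow(2, -1)), n) = Mul(Mul(2, Z, Rational(1, 2)), n) = Mul(Z, n))
Pow(Add(Function('G')(39, 50), -1219), Rational(1, 2)) = Pow(Add(Mul(50, 39), -1219), Rational(1, 2)) = Pow(Add(1950, -1219), Rational(1, 2)) = Pow(731, Rational(1, 2))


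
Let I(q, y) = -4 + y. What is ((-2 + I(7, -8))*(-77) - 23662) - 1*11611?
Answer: -34195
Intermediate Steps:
((-2 + I(7, -8))*(-77) - 23662) - 1*11611 = ((-2 + (-4 - 8))*(-77) - 23662) - 1*11611 = ((-2 - 12)*(-77) - 23662) - 11611 = (-14*(-77) - 23662) - 11611 = (1078 - 23662) - 11611 = -22584 - 11611 = -34195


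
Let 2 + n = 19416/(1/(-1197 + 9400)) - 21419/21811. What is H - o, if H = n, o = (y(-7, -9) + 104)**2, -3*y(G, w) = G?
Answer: 31262213278412/196299 ≈ 1.5926e+8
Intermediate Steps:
y(G, w) = -G/3
o = 101761/9 (o = (-1/3*(-7) + 104)**2 = (7/3 + 104)**2 = (319/3)**2 = 101761/9 ≈ 11307.)
n = 3473825865287/21811 (n = -2 + (19416/(1/(-1197 + 9400)) - 21419/21811) = -2 + (19416/(1/8203) - 21419*1/21811) = -2 + (19416/(1/8203) - 21419/21811) = -2 + (19416*8203 - 21419/21811) = -2 + (159269448 - 21419/21811) = -2 + 3473825908909/21811 = 3473825865287/21811 ≈ 1.5927e+8)
H = 3473825865287/21811 ≈ 1.5927e+8
H - o = 3473825865287/21811 - 1*101761/9 = 3473825865287/21811 - 101761/9 = 31262213278412/196299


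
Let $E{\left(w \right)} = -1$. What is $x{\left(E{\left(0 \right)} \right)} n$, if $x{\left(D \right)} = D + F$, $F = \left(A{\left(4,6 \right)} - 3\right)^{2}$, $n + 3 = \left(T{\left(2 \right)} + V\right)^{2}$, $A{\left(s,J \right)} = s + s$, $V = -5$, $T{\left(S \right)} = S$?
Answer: $144$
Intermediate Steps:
$A{\left(s,J \right)} = 2 s$
$n = 6$ ($n = -3 + \left(2 - 5\right)^{2} = -3 + \left(-3\right)^{2} = -3 + 9 = 6$)
$F = 25$ ($F = \left(2 \cdot 4 - 3\right)^{2} = \left(8 - 3\right)^{2} = 5^{2} = 25$)
$x{\left(D \right)} = 25 + D$ ($x{\left(D \right)} = D + 25 = 25 + D$)
$x{\left(E{\left(0 \right)} \right)} n = \left(25 - 1\right) 6 = 24 \cdot 6 = 144$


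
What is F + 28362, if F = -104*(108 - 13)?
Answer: 18482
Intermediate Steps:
F = -9880 (F = -104*95 = -9880)
F + 28362 = -9880 + 28362 = 18482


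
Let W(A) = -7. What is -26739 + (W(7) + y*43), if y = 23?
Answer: -25757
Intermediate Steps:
-26739 + (W(7) + y*43) = -26739 + (-7 + 23*43) = -26739 + (-7 + 989) = -26739 + 982 = -25757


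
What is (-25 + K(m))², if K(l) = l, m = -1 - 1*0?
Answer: 676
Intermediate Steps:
m = -1 (m = -1 + 0 = -1)
(-25 + K(m))² = (-25 - 1)² = (-26)² = 676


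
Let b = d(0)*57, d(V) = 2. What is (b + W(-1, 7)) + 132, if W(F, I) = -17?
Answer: 229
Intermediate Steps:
b = 114 (b = 2*57 = 114)
(b + W(-1, 7)) + 132 = (114 - 17) + 132 = 97 + 132 = 229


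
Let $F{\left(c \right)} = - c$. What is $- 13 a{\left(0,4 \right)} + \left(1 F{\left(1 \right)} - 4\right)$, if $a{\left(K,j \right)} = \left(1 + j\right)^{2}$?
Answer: $-330$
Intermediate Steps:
$- 13 a{\left(0,4 \right)} + \left(1 F{\left(1 \right)} - 4\right) = - 13 \left(1 + 4\right)^{2} - \left(4 - \left(-1\right) 1\right) = - 13 \cdot 5^{2} + \left(1 \left(-1\right) - 4\right) = \left(-13\right) 25 - 5 = -325 - 5 = -330$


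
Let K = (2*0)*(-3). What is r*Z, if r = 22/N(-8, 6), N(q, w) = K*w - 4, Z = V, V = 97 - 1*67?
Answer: -165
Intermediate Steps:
K = 0 (K = 0*(-3) = 0)
V = 30 (V = 97 - 67 = 30)
Z = 30
N(q, w) = -4 (N(q, w) = 0*w - 4 = 0 - 4 = -4)
r = -11/2 (r = 22/(-4) = 22*(-1/4) = -11/2 ≈ -5.5000)
r*Z = -11/2*30 = -165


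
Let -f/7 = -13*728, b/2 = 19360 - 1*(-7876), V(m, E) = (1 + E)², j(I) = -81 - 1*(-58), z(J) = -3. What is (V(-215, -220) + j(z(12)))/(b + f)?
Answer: 23969/60360 ≈ 0.39710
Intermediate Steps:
j(I) = -23 (j(I) = -81 + 58 = -23)
b = 54472 (b = 2*(19360 - 1*(-7876)) = 2*(19360 + 7876) = 2*27236 = 54472)
f = 66248 (f = -(-91)*728 = -7*(-9464) = 66248)
(V(-215, -220) + j(z(12)))/(b + f) = ((1 - 220)² - 23)/(54472 + 66248) = ((-219)² - 23)/120720 = (47961 - 23)*(1/120720) = 47938*(1/120720) = 23969/60360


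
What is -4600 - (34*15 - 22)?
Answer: -5088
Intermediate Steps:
-4600 - (34*15 - 22) = -4600 - (510 - 22) = -4600 - 1*488 = -4600 - 488 = -5088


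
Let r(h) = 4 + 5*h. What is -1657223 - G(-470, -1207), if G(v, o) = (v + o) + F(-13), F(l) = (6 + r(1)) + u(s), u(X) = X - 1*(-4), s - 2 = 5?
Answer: -1655572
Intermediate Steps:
s = 7 (s = 2 + 5 = 7)
u(X) = 4 + X (u(X) = X + 4 = 4 + X)
F(l) = 26 (F(l) = (6 + (4 + 5*1)) + (4 + 7) = (6 + (4 + 5)) + 11 = (6 + 9) + 11 = 15 + 11 = 26)
G(v, o) = 26 + o + v (G(v, o) = (v + o) + 26 = (o + v) + 26 = 26 + o + v)
-1657223 - G(-470, -1207) = -1657223 - (26 - 1207 - 470) = -1657223 - 1*(-1651) = -1657223 + 1651 = -1655572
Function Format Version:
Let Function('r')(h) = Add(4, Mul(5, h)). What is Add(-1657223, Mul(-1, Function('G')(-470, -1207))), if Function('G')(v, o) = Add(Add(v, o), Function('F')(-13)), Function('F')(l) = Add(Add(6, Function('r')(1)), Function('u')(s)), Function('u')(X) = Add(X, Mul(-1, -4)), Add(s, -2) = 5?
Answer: -1655572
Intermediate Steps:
s = 7 (s = Add(2, 5) = 7)
Function('u')(X) = Add(4, X) (Function('u')(X) = Add(X, 4) = Add(4, X))
Function('F')(l) = 26 (Function('F')(l) = Add(Add(6, Add(4, Mul(5, 1))), Add(4, 7)) = Add(Add(6, Add(4, 5)), 11) = Add(Add(6, 9), 11) = Add(15, 11) = 26)
Function('G')(v, o) = Add(26, o, v) (Function('G')(v, o) = Add(Add(v, o), 26) = Add(Add(o, v), 26) = Add(26, o, v))
Add(-1657223, Mul(-1, Function('G')(-470, -1207))) = Add(-1657223, Mul(-1, Add(26, -1207, -470))) = Add(-1657223, Mul(-1, -1651)) = Add(-1657223, 1651) = -1655572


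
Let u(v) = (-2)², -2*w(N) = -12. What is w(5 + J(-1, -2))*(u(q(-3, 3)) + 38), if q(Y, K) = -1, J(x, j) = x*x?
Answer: 252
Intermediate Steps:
J(x, j) = x²
w(N) = 6 (w(N) = -½*(-12) = 6)
u(v) = 4
w(5 + J(-1, -2))*(u(q(-3, 3)) + 38) = 6*(4 + 38) = 6*42 = 252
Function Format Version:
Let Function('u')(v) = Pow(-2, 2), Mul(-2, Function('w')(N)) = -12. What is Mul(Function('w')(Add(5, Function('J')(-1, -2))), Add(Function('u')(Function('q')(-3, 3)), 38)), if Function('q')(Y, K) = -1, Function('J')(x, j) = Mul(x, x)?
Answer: 252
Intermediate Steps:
Function('J')(x, j) = Pow(x, 2)
Function('w')(N) = 6 (Function('w')(N) = Mul(Rational(-1, 2), -12) = 6)
Function('u')(v) = 4
Mul(Function('w')(Add(5, Function('J')(-1, -2))), Add(Function('u')(Function('q')(-3, 3)), 38)) = Mul(6, Add(4, 38)) = Mul(6, 42) = 252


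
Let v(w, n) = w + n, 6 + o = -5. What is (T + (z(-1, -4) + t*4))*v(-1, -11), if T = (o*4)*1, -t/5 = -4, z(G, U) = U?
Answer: -384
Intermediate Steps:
o = -11 (o = -6 - 5 = -11)
t = 20 (t = -5*(-4) = 20)
T = -44 (T = -11*4*1 = -44*1 = -44)
v(w, n) = n + w
(T + (z(-1, -4) + t*4))*v(-1, -11) = (-44 + (-4 + 20*4))*(-11 - 1) = (-44 + (-4 + 80))*(-12) = (-44 + 76)*(-12) = 32*(-12) = -384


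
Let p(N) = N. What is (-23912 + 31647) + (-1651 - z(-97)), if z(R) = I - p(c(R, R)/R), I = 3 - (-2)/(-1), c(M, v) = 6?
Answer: 590045/97 ≈ 6082.9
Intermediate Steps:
I = 1 (I = 3 - (-2)*(-1) = 3 - 1*2 = 3 - 2 = 1)
z(R) = 1 - 6/R
(-23912 + 31647) + (-1651 - z(-97)) = (-23912 + 31647) + (-1651 - (-6 - 97)/(-97)) = 7735 + (-1651 - (-1)*(-103)/97) = 7735 + (-1651 - 1*103/97) = 7735 + (-1651 - 103/97) = 7735 - 160250/97 = 590045/97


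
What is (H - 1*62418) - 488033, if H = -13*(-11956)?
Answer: -395023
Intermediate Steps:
H = 155428
(H - 1*62418) - 488033 = (155428 - 1*62418) - 488033 = (155428 - 62418) - 488033 = 93010 - 488033 = -395023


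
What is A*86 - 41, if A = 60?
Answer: 5119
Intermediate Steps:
A*86 - 41 = 60*86 - 41 = 5160 - 41 = 5119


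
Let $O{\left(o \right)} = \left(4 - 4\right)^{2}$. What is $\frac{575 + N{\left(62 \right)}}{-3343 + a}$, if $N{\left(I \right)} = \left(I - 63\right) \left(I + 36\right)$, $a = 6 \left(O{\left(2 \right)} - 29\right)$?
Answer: $- \frac{477}{3517} \approx -0.13563$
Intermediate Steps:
$O{\left(o \right)} = 0$ ($O{\left(o \right)} = 0^{2} = 0$)
$a = -174$ ($a = 6 \left(0 - 29\right) = 6 \left(-29\right) = -174$)
$N{\left(I \right)} = \left(-63 + I\right) \left(36 + I\right)$
$\frac{575 + N{\left(62 \right)}}{-3343 + a} = \frac{575 - \left(3942 - 3844\right)}{-3343 - 174} = \frac{575 - 98}{-3517} = \left(575 - 98\right) \left(- \frac{1}{3517}\right) = 477 \left(- \frac{1}{3517}\right) = - \frac{477}{3517}$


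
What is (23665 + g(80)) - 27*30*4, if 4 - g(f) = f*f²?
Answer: -491571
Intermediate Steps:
g(f) = 4 - f³ (g(f) = 4 - f*f² = 4 - f³)
(23665 + g(80)) - 27*30*4 = (23665 + (4 - 1*80³)) - 27*30*4 = (23665 + (4 - 1*512000)) - 810*4 = (23665 + (4 - 512000)) - 3240 = (23665 - 511996) - 3240 = -488331 - 3240 = -491571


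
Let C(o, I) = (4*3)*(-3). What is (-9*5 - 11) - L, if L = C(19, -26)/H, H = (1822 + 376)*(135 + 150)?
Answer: -5846674/104405 ≈ -56.000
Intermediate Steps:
H = 626430 (H = 2198*285 = 626430)
C(o, I) = -36 (C(o, I) = 12*(-3) = -36)
L = -6/104405 (L = -36/626430 = -36*1/626430 = -6/104405 ≈ -5.7469e-5)
(-9*5 - 11) - L = (-9*5 - 11) - 1*(-6/104405) = (-45 - 11) + 6/104405 = -56 + 6/104405 = -5846674/104405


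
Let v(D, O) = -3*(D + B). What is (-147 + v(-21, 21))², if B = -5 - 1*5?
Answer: 2916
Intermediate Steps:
B = -10 (B = -5 - 5 = -10)
v(D, O) = 30 - 3*D (v(D, O) = -3*(D - 10) = -3*(-10 + D) = 30 - 3*D)
(-147 + v(-21, 21))² = (-147 + (30 - 3*(-21)))² = (-147 + (30 + 63))² = (-147 + 93)² = (-54)² = 2916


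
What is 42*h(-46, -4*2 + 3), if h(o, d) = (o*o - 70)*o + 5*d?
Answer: -3953922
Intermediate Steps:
h(o, d) = 5*d + o*(-70 + o²) (h(o, d) = (o² - 70)*o + 5*d = (-70 + o²)*o + 5*d = o*(-70 + o²) + 5*d = 5*d + o*(-70 + o²))
42*h(-46, -4*2 + 3) = 42*((-46)³ - 70*(-46) + 5*(-4*2 + 3)) = 42*(-97336 + 3220 + 5*(-8 + 3)) = 42*(-97336 + 3220 + 5*(-5)) = 42*(-97336 + 3220 - 25) = 42*(-94141) = -3953922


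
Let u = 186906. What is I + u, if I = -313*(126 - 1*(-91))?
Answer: 118985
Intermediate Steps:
I = -67921 (I = -313*(126 + 91) = -313*217 = -67921)
I + u = -67921 + 186906 = 118985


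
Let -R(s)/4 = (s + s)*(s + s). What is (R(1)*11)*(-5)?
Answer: 880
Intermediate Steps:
R(s) = -16*s**2 (R(s) = -4*(s + s)*(s + s) = -4*2*s*2*s = -16*s**2)
(R(1)*11)*(-5) = (-16*1**2*11)*(-5) = (-16*1*11)*(-5) = -16*11*(-5) = -176*(-5) = 880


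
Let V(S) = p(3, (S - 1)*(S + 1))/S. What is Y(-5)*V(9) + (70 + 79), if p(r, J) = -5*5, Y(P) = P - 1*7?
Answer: 547/3 ≈ 182.33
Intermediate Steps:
Y(P) = -7 + P (Y(P) = P - 7 = -7 + P)
p(r, J) = -25
V(S) = -25/S
Y(-5)*V(9) + (70 + 79) = (-7 - 5)*(-25/9) + (70 + 79) = -(-300)/9 + 149 = -12*(-25/9) + 149 = 100/3 + 149 = 547/3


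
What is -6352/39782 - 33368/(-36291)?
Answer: 548462672/721864281 ≈ 0.75979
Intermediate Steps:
-6352/39782 - 33368/(-36291) = -6352*1/39782 - 33368*(-1/36291) = -3176/19891 + 33368/36291 = 548462672/721864281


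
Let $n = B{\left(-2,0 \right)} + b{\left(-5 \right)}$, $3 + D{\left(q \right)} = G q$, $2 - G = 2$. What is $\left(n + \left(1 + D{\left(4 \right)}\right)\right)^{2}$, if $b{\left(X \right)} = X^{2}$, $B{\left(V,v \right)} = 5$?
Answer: $784$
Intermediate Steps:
$G = 0$ ($G = 2 - 2 = 0$)
$D{\left(q \right)} = -3$ ($D{\left(q \right)} = -3 + 0 q = -3 + 0 = -3$)
$n = 30$ ($n = 5 + \left(-5\right)^{2} = 5 + 25 = 30$)
$\left(n + \left(1 + D{\left(4 \right)}\right)\right)^{2} = \left(30 + \left(1 - 3\right)\right)^{2} = \left(30 - 2\right)^{2} = 28^{2} = 784$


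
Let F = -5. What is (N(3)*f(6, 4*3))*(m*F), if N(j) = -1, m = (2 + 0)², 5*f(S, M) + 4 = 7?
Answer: 12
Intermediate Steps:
f(S, M) = ⅗ (f(S, M) = -⅘ + (⅕)*7 = -⅘ + 7/5 = ⅗)
m = 4 (m = 2² = 4)
(N(3)*f(6, 4*3))*(m*F) = (-1*⅗)*(4*(-5)) = -⅗*(-20) = 12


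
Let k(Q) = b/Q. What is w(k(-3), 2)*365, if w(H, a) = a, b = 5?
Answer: 730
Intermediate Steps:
k(Q) = 5/Q
w(k(-3), 2)*365 = 2*365 = 730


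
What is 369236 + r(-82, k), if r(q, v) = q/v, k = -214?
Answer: 39508293/107 ≈ 3.6924e+5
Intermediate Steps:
369236 + r(-82, k) = 369236 - 82/(-214) = 369236 - 82*(-1/214) = 369236 + 41/107 = 39508293/107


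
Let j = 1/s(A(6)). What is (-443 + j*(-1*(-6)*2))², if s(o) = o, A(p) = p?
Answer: 194481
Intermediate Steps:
j = ⅙ (j = 1/6 = ⅙ ≈ 0.16667)
(-443 + j*(-1*(-6)*2))² = (-443 + (-1*(-6)*2)/6)² = (-443 + (6*2)/6)² = (-443 + (⅙)*12)² = (-443 + 2)² = (-441)² = 194481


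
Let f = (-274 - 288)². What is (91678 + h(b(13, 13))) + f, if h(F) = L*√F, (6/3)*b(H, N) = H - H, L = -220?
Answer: 407522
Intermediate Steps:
b(H, N) = 0 (b(H, N) = (H - H)/2 = (½)*0 = 0)
h(F) = -220*√F
f = 315844 (f = (-562)² = 315844)
(91678 + h(b(13, 13))) + f = (91678 - 220*√0) + 315844 = (91678 - 220*0) + 315844 = (91678 + 0) + 315844 = 91678 + 315844 = 407522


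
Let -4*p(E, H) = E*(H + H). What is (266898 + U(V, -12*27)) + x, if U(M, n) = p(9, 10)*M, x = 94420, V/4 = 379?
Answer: 293098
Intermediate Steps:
V = 1516 (V = 4*379 = 1516)
p(E, H) = -E*H/2 (p(E, H) = -E*(H + H)/4 = -E*2*H/4 = -E*H/2)
U(M, n) = -45*M (U(M, n) = (-1/2*9*10)*M = -45*M)
(266898 + U(V, -12*27)) + x = (266898 - 45*1516) + 94420 = (266898 - 68220) + 94420 = 198678 + 94420 = 293098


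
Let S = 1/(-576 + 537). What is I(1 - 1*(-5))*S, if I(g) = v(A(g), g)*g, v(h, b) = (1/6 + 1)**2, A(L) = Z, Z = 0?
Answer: -49/234 ≈ -0.20940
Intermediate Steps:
S = -1/39 (S = 1/(-39) = -1/39 ≈ -0.025641)
A(L) = 0
v(h, b) = 49/36 (v(h, b) = (1/6 + 1)**2 = (7/6)**2 = 49/36)
I(g) = 49*g/36
I(1 - 1*(-5))*S = (49*(1 - 1*(-5))/36)*(-1/39) = (49*(1 + 5)/36)*(-1/39) = ((49/36)*6)*(-1/39) = (49/6)*(-1/39) = -49/234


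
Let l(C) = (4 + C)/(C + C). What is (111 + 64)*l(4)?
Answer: 175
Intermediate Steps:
l(C) = (4 + C)/(2*C) (l(C) = (4 + C)/((2*C)) = (4 + C)*(1/(2*C)) = (4 + C)/(2*C))
(111 + 64)*l(4) = (111 + 64)*((½)*(4 + 4)/4) = 175*((½)*(¼)*8) = 175*1 = 175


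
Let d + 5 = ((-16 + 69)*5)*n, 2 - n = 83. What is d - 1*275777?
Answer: -297247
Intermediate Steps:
n = -81 (n = 2 - 1*83 = 2 - 83 = -81)
d = -21470 (d = -5 + ((-16 + 69)*5)*(-81) = -5 + (53*5)*(-81) = -5 + 265*(-81) = -5 - 21465 = -21470)
d - 1*275777 = -21470 - 1*275777 = -21470 - 275777 = -297247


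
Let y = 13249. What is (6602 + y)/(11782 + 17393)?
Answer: 6617/9725 ≈ 0.68041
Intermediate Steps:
(6602 + y)/(11782 + 17393) = (6602 + 13249)/(11782 + 17393) = 19851/29175 = 19851*(1/29175) = 6617/9725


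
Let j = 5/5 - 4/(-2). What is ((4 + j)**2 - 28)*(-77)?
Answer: -1617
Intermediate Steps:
j = 3 (j = 5*(1/5) - 4*(-1/2) = 1 + 2 = 3)
((4 + j)**2 - 28)*(-77) = ((4 + 3)**2 - 28)*(-77) = (7**2 - 28)*(-77) = (49 - 28)*(-77) = 21*(-77) = -1617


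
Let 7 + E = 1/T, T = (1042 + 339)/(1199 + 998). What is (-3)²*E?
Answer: -67230/1381 ≈ -48.682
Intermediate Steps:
T = 1381/2197 ≈ 0.62858
E = -7470/1381 (E = -7 + 1/(1381/2197) = -7 + 2197/1381 = -7470/1381 ≈ -5.4091)
(-3)²*E = (-3)²*(-7470/1381) = 9*(-7470/1381) = -67230/1381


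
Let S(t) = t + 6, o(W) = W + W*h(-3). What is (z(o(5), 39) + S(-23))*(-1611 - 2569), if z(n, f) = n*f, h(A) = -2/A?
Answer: -1287440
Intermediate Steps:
o(W) = 5*W/3 (o(W) = W + W*(-2/(-3)) = W + W*(-2*(-⅓)) = W + W*(⅔) = W + 2*W/3 = 5*W/3)
z(n, f) = f*n
S(t) = 6 + t
(z(o(5), 39) + S(-23))*(-1611 - 2569) = (39*((5/3)*5) + (6 - 23))*(-1611 - 2569) = (39*(25/3) - 17)*(-4180) = (325 - 17)*(-4180) = 308*(-4180) = -1287440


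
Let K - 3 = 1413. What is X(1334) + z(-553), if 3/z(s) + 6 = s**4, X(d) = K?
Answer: 132423108576603/93519144475 ≈ 1416.0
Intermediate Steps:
K = 1416 (K = 3 + 1413 = 1416)
X(d) = 1416
z(s) = 3/(-6 + s**4)
X(1334) + z(-553) = 1416 + 3/(-6 + (-553)**4) = 1416 + 3/(-6 + 93519144481) = 1416 + 3/93519144475 = 132423108576603/93519144475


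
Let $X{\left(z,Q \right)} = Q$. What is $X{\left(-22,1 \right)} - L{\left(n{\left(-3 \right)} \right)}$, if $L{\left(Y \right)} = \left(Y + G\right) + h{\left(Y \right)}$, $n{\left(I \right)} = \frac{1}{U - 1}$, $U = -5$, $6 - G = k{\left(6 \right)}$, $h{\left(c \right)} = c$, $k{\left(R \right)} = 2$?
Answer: $- \frac{8}{3} \approx -2.6667$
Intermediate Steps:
$G = 4$ ($G = 6 - 2 = 4$)
$n{\left(I \right)} = - \frac{1}{6}$ ($n{\left(I \right)} = \frac{1}{-5 - 1} = \frac{1}{-6} = - \frac{1}{6}$)
$L{\left(Y \right)} = 4 + 2 Y$ ($L{\left(Y \right)} = \left(Y + 4\right) + Y = \left(4 + Y\right) + Y = 4 + 2 Y$)
$X{\left(-22,1 \right)} - L{\left(n{\left(-3 \right)} \right)} = 1 - \left(4 + 2 \left(- \frac{1}{6}\right)\right) = 1 - \left(4 - \frac{1}{3}\right) = 1 - \frac{11}{3} = - \frac{8}{3}$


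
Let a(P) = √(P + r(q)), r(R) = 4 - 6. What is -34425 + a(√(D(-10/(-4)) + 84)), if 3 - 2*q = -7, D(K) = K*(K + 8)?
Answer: -34425 + √34/2 ≈ -34422.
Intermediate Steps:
D(K) = K*(8 + K)
q = 5 (q = 3/2 - ½*(-7) = 3/2 + 7/2 = 5)
r(R) = -2
a(P) = √(-2 + P) (a(P) = √(P - 2) = √(-2 + P))
-34425 + a(√(D(-10/(-4)) + 84)) = -34425 + √(-2 + √((-10/(-4))*(8 - 10/(-4)) + 84)) = -34425 + √(-2 + √((-10*(-¼))*(8 - 10*(-¼)) + 84)) = -34425 + √(-2 + √(5*(8 + 5/2)/2 + 84)) = -34425 + √(-2 + √((5/2)*(21/2) + 84)) = -34425 + √(-2 + √(105/4 + 84)) = -34425 + √(-2 + √(441/4)) = -34425 + √(-2 + 21/2) = -34425 + √(17/2) = -34425 + √34/2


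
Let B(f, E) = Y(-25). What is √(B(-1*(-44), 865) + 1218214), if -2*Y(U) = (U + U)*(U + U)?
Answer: 14*√6209 ≈ 1103.2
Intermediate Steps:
Y(U) = -2*U² (Y(U) = -(U + U)*(U + U)/2 = -2*U*2*U/2 = -2*U²)
B(f, E) = -1250 (B(f, E) = -2*(-25)² = -2*625 = -1250)
√(B(-1*(-44), 865) + 1218214) = √(-1250 + 1218214) = √1216964 = 14*√6209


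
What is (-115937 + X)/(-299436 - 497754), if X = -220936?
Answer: 112291/265730 ≈ 0.42258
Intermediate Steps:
(-115937 + X)/(-299436 - 497754) = (-115937 - 220936)/(-299436 - 497754) = -336873/(-797190) = -336873*(-1/797190) = 112291/265730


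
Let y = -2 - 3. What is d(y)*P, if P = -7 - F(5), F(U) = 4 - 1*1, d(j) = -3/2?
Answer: 15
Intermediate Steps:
y = -5
d(j) = -3/2 (d(j) = -3*½ = -3/2)
F(U) = 3 (F(U) = 4 - 1 = 3)
P = -10 (P = -7 - 1*3 = -7 - 3 = -10)
d(y)*P = -3/2*(-10) = 15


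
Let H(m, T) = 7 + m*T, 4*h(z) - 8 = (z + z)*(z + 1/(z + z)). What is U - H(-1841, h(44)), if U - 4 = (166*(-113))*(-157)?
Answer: 18924933/4 ≈ 4.7312e+6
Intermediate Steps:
h(z) = 2 + z*(z + 1/(2*z))/2 (h(z) = 2 + ((z + z)*(z + 1/(z + z)))/4 = 2 + ((2*z)*(z + 1/(2*z)))/4 = 2 + (2*z*(z + 1/(2*z)))/4 = 2 + z*(z + 1/(2*z))/2)
H(m, T) = 7 + T*m
U = 2945010 (U = 4 + (166*(-113))*(-157) = 4 - 18758*(-157) = 4 + 2945006 = 2945010)
U - H(-1841, h(44)) = 2945010 - (7 + (9/4 + (1/2)*44**2)*(-1841)) = 2945010 - (7 + (9/4 + (1/2)*1936)*(-1841)) = 2945010 - (7 + (9/4 + 968)*(-1841)) = 2945010 - (7 + (3881/4)*(-1841)) = 2945010 - (7 - 7144921/4) = 2945010 - 1*(-7144893/4) = 2945010 + 7144893/4 = 18924933/4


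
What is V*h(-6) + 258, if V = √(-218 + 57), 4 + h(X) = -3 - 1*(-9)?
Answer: 258 + 2*I*√161 ≈ 258.0 + 25.377*I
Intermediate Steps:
h(X) = 2 (h(X) = -4 + (-3 - 1*(-9)) = -4 + (-3 + 9) = -4 + 6 = 2)
V = I*√161 (V = √(-161) = I*√161 ≈ 12.689*I)
V*h(-6) + 258 = (I*√161)*2 + 258 = 2*I*√161 + 258 = 258 + 2*I*√161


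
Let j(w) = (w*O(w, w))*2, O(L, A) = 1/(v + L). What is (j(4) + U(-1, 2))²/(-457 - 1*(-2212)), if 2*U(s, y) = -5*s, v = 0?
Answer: 3/260 ≈ 0.011538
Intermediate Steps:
U(s, y) = -5*s/2 (U(s, y) = (-5*s)/2 = -5*s/2)
O(L, A) = 1/L (O(L, A) = 1/(0 + L) = 1/L)
j(w) = 2 (j(w) = (w/w)*2 = 1*2 = 2)
(j(4) + U(-1, 2))²/(-457 - 1*(-2212)) = (2 - 5/2*(-1))²/(-457 - 1*(-2212)) = (2 + 5/2)²/(-457 + 2212) = (9/2)²/1755 = (81/4)*(1/1755) = 3/260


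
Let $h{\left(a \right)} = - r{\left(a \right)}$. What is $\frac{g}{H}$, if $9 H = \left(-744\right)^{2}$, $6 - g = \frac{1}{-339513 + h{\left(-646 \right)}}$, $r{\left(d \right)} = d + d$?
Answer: $\frac{2029327}{20801944384} \approx 9.7555 \cdot 10^{-5}$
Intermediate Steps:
$r{\left(d \right)} = 2 d$
$h{\left(a \right)} = - 2 a$
$g = \frac{2029327}{338221}$ ($g = 6 - \frac{1}{-339513 - -1292} = 6 - \frac{1}{-339513 + 1292} = 6 - \frac{1}{-338221} = 6 - - \frac{1}{338221} = 6 + \frac{1}{338221} = \frac{2029327}{338221} \approx 6.0$)
$H = 61504$ ($H = \frac{\left(-744\right)^{2}}{9} = \frac{1}{9} \cdot 553536 = 61504$)
$\frac{g}{H} = \frac{2029327}{338221 \cdot 61504} = \frac{2029327}{338221} \cdot \frac{1}{61504} = \frac{2029327}{20801944384}$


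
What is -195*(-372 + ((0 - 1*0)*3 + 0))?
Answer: 72540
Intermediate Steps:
-195*(-372 + ((0 - 1*0)*3 + 0)) = -195*(-372 + ((0 + 0)*3 + 0)) = -195*(-372 + (0*3 + 0)) = -195*(-372 + (0 + 0)) = -195*(-372 + 0) = -195*(-372) = 72540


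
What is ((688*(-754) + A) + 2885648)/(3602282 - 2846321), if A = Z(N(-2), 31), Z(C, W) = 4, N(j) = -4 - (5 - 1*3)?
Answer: 2366900/755961 ≈ 3.1310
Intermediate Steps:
N(j) = -6 (N(j) = -4 - (5 - 3) = -4 - 1*2 = -4 - 2 = -6)
A = 4
((688*(-754) + A) + 2885648)/(3602282 - 2846321) = ((688*(-754) + 4) + 2885648)/(3602282 - 2846321) = ((-518752 + 4) + 2885648)/755961 = (-518748 + 2885648)*(1/755961) = 2366900*(1/755961) = 2366900/755961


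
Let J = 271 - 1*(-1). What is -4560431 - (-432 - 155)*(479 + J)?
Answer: -4119594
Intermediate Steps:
J = 272 (J = 271 - (-1) = 271 - 1*(-1) = 271 + 1 = 272)
-4560431 - (-432 - 155)*(479 + J) = -4560431 - (-432 - 155)*(479 + 272) = -4560431 - (-587)*751 = -4560431 - 1*(-440837) = -4560431 + 440837 = -4119594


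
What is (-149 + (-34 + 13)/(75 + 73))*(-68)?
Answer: 375241/37 ≈ 10142.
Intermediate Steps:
(-149 + (-34 + 13)/(75 + 73))*(-68) = (-149 - 21/148)*(-68) = -22073/148*(-68) = 375241/37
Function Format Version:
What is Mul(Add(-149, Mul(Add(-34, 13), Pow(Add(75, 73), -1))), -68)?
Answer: Rational(375241, 37) ≈ 10142.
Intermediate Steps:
Mul(Add(-149, Mul(Add(-34, 13), Pow(Add(75, 73), -1))), -68) = Mul(Add(-149, Mul(-21, Pow(148, -1))), -68) = Mul(Add(-149, Mul(-21, Rational(1, 148))), -68) = Mul(Add(-149, Rational(-21, 148)), -68) = Mul(Rational(-22073, 148), -68) = Rational(375241, 37)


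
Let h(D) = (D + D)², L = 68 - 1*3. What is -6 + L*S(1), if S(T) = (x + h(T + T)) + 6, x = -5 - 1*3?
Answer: 904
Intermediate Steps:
x = -8 (x = -5 - 3 = -8)
L = 65 (L = 68 - 3 = 65)
h(D) = 4*D² (h(D) = (2*D)² = 4*D²)
S(T) = -2 + 16*T² (S(T) = (-8 + 4*(T + T)²) + 6 = (-8 + 4*(2*T)²) + 6 = (-8 + 4*(4*T²)) + 6 = (-8 + 16*T²) + 6 = -2 + 16*T²)
-6 + L*S(1) = -6 + 65*(-2 + 16*1²) = -6 + 65*(-2 + 16*1) = -6 + 65*(-2 + 16) = -6 + 65*14 = -6 + 910 = 904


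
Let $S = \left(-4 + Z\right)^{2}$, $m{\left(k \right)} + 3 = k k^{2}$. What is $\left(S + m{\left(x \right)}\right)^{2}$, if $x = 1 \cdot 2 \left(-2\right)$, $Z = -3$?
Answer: $324$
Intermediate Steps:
$x = -4$ ($x = 2 \left(-2\right) = -4$)
$m{\left(k \right)} = -3 + k^{3}$ ($m{\left(k \right)} = -3 + k k^{2} = -3 + k^{3}$)
$S = 49$ ($S = \left(-4 - 3\right)^{2} = \left(-7\right)^{2} = 49$)
$\left(S + m{\left(x \right)}\right)^{2} = \left(49 + \left(-3 + \left(-4\right)^{3}\right)\right)^{2} = \left(49 - 67\right)^{2} = \left(-18\right)^{2} = 324$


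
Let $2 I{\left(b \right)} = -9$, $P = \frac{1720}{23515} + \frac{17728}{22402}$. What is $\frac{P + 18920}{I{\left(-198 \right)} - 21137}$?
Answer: $- \frac{1993438066592}{2227396685749} \approx -0.89496$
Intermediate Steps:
$P = \frac{45540536}{52678303}$ ($P = 1720 \cdot \frac{1}{23515} + 17728 \cdot \frac{1}{22402} = \frac{344}{4703} + \frac{8864}{11201} = \frac{45540536}{52678303} \approx 0.8645$)
$I{\left(b \right)} = - \frac{9}{2}$ ($I{\left(b \right)} = \frac{1}{2} \left(-9\right) = - \frac{9}{2}$)
$\frac{P + 18920}{I{\left(-198 \right)} - 21137} = \frac{\frac{45540536}{52678303} + 18920}{- \frac{9}{2} - 21137} = \frac{996719033296}{52678303 \left(- \frac{42283}{2}\right)} = \frac{996719033296}{52678303} \left(- \frac{2}{42283}\right) = - \frac{1993438066592}{2227396685749}$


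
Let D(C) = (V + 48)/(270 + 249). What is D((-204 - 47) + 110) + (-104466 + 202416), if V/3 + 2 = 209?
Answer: 16945573/173 ≈ 97951.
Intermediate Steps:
V = 621 (V = -6 + 3*209 = -6 + 627 = 621)
D(C) = 223/173 (D(C) = (621 + 48)/(270 + 249) = 669/519 = 669*(1/519) = 223/173)
D((-204 - 47) + 110) + (-104466 + 202416) = 223/173 + (-104466 + 202416) = 223/173 + 97950 = 16945573/173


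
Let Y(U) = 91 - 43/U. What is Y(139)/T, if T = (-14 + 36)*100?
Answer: 573/13900 ≈ 0.041223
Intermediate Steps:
Y(U) = 91 - 43/U
T = 2200 (T = 22*100 = 2200)
Y(139)/T = (91 - 43/139)/2200 = (91 - 43*1/139)*(1/2200) = (91 - 43/139)*(1/2200) = (12606/139)*(1/2200) = 573/13900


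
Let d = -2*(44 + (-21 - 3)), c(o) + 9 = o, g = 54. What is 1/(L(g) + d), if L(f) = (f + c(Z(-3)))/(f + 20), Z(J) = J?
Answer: -37/1459 ≈ -0.025360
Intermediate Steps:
c(o) = -9 + o
L(f) = (-12 + f)/(20 + f) (L(f) = (f + (-9 - 3))/(f + 20) = (f - 12)/(20 + f) = (-12 + f)/(20 + f))
d = -40 (d = -2*(44 - 24) = -2*20 = -40)
1/(L(g) + d) = 1/((-12 + 54)/(20 + 54) - 40) = 1/(42/74 - 40) = 1/((1/74)*42 - 40) = 1/(21/37 - 40) = 1/(-1459/37) = -37/1459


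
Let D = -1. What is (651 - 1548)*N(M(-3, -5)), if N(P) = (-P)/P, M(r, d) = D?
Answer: 897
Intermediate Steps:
M(r, d) = -1
N(P) = -1
(651 - 1548)*N(M(-3, -5)) = (651 - 1548)*(-1) = -897*(-1) = 897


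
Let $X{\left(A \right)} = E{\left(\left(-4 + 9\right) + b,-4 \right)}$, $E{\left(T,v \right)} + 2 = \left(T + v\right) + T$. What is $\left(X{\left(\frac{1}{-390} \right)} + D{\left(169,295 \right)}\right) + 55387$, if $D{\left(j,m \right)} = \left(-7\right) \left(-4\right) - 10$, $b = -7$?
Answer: $55395$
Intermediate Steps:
$E{\left(T,v \right)} = -2 + v + 2 T$ ($E{\left(T,v \right)} = -2 + \left(\left(T + v\right) + T\right) = -2 + \left(v + 2 T\right) = -2 + v + 2 T$)
$X{\left(A \right)} = -10$ ($X{\left(A \right)} = -2 - 4 + 2 \left(\left(-4 + 9\right) - 7\right) = -2 - 4 + 2 \left(5 - 7\right) = -2 - 4 + 2 \left(-2\right) = -2 - 4 - 4 = -10$)
$D{\left(j,m \right)} = 18$ ($D{\left(j,m \right)} = 28 - 10 = 18$)
$\left(X{\left(\frac{1}{-390} \right)} + D{\left(169,295 \right)}\right) + 55387 = \left(-10 + 18\right) + 55387 = 8 + 55387 = 55395$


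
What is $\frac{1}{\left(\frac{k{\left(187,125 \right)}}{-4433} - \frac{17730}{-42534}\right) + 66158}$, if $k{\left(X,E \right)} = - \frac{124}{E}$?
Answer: $\frac{42238625}{2794440569077} \approx 1.5115 \cdot 10^{-5}$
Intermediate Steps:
$\frac{1}{\left(\frac{k{\left(187,125 \right)}}{-4433} - \frac{17730}{-42534}\right) + 66158} = \frac{1}{\left(\frac{\left(-124\right) \frac{1}{125}}{-4433} - \frac{17730}{-42534}\right) + 66158} = \frac{1}{\left(\left(-124\right) \frac{1}{125} \left(- \frac{1}{4433}\right) - - \frac{985}{2363}\right) + 66158} = \frac{1}{\left(\left(- \frac{124}{125}\right) \left(- \frac{1}{4433}\right) + \frac{985}{2363}\right) + 66158} = \frac{1}{\left(\frac{4}{17875} + \frac{985}{2363}\right) + 66158} = \frac{1}{\frac{17616327}{42238625} + 66158} = \frac{1}{\frac{2794440569077}{42238625}} = \frac{42238625}{2794440569077}$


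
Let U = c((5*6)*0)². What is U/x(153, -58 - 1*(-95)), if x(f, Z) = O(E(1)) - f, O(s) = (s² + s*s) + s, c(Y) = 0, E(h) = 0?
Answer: 0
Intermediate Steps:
U = 0 (U = 0² = 0)
O(s) = s + 2*s² (O(s) = (s² + s²) + s = 2*s² + s = s + 2*s²)
x(f, Z) = -f (x(f, Z) = 0*(1 + 2*0) - f = 0*(1 + 0) - f = 0*1 - f = 0 - f = -f)
U/x(153, -58 - 1*(-95)) = 0/((-1*153)) = 0/(-153) = 0*(-1/153) = 0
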